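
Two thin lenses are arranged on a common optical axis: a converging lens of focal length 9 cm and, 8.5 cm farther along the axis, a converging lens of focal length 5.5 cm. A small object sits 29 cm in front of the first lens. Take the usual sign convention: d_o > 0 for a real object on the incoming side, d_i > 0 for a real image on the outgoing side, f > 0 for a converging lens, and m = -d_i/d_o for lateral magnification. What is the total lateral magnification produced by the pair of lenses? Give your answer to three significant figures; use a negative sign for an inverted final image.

Applying the thin-lens equation to the first lens, 1/9 = 1/29 + 1/d_i1, which gives d_i1 = 13.050 cm.
Its lateral magnification is m_1 = -d_i1/d_o1 = -(13.050)/29 = -0.4500.
This image would form 13.050 cm past lens 1, i.e. 4.550 cm beyond lens 2, so it is a virtual object for lens 2: d_o2 = 8.5 - 13.050 = -4.550 cm.
Applying the thin-lens equation again with f_2 = 5.5 cm and d_o2 = -4.550 cm gives d_i2 = 2.490 cm.
m_2 = -(2.490)/(-4.550) = 0.5473.
Overall magnification: m = m_1 m_2 = -0.2463.

-0.246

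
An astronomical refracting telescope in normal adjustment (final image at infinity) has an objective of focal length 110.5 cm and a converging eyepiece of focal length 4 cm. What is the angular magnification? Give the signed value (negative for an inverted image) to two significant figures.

M = -f_obj/f_eye = -110.5/(4) = -27.625.

-28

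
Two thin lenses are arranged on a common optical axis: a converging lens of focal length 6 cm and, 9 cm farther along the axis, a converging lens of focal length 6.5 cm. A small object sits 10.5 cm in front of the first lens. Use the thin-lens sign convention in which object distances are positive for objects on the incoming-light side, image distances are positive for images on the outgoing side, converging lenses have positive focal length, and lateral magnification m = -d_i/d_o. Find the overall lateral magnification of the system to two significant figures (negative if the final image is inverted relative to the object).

-0.75

Lens 1: 1/d_i1 = 1/f_1 - 1/d_o1 = 1/6 - 1/10.5 = 0.07143 cm^-1, so d_i1 = 14.000 cm.
m_1 = -(14.000)/10.5 = -1.3333.
This image would form 14.000 cm past lens 1, i.e. 5.000 cm beyond lens 2, so it is a virtual object for lens 2: d_o2 = 9 - 14.000 = -5.000 cm.
Lens 2: 1/d_i2 = 1/f_2 - 1/d_o2 = 1/6.5 - 1/(-5.000) = 0.35385 cm^-1, so d_i2 = 2.826 cm.
m_2 = -(2.826)/(-5.000) = 0.5652.
The system's lateral magnification is m_1 m_2 = (-1.3333)(0.5652) = -0.7536.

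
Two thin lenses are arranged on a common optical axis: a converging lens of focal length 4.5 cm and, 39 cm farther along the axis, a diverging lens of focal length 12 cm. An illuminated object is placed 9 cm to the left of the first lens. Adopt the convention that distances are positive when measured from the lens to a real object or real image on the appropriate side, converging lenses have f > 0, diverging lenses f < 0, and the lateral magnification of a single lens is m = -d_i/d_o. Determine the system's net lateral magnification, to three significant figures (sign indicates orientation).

Applying the thin-lens equation to the first lens, 1/4.5 = 1/9 + 1/d_i1, which gives d_i1 = 9.000 cm.
Its lateral magnification is m_1 = -d_i1/d_o1 = -(9.000)/9 = -1.0000.
Object distance for lens 2: d_o2 = 39 - 9.000 = 30.000 cm.
Applying the thin-lens equation again with f_2 = -12 cm and d_o2 = 30.000 cm gives d_i2 = -8.571 cm.
m_2 = -(-8.571)/(30.000) = 0.2857.
Total m = m_1 x m_2 = (-1.0000)(0.2857) = -0.2857.

-0.286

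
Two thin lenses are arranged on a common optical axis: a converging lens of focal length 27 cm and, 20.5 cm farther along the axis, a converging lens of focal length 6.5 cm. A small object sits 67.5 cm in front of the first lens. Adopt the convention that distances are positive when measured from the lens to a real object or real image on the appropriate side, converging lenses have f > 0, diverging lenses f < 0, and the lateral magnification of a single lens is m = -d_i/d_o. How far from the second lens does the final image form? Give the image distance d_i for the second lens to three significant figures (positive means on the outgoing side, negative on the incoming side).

First lens: d_i1 = 1/(1/27 - 1/67.5) = 45.000 cm.
This image would form 45.000 cm past lens 1, i.e. 24.500 cm beyond lens 2, so it is a virtual object for lens 2: d_o2 = 20.5 - 45.000 = -24.500 cm.
Second lens: d_i2 = 1/(1/6.5 - 1/(-24.500)) = 5.137 cm.

5.14 cm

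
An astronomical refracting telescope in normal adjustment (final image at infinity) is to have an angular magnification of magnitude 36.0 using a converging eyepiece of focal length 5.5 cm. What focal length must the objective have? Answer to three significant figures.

198 cm

|M| = f_obj/|f_eye|, so f_obj = |M| x |f_eye| = 36.0 x 5.5 = 198.000 cm.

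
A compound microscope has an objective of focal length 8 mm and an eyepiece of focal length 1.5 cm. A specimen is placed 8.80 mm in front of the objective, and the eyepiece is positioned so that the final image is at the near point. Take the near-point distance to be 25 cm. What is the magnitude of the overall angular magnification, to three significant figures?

177

Convert to cm: f_obj = 8 mm = 0.8 cm; d_o = 8.80 mm = 0.88 cm.
Objective: 1/d_i = 1/f_obj - 1/d_o = 1/0.8 - 1/0.88 = 0.11364 cm^-1, so d_i = 8.800 cm.
m_obj = -d_i/d_o = -8.800/0.88 = -10.000.
Eyepiece angular magnification (image at near point): M_eye = 1 + D/f_e = 1 + 25/1.5 = 17.667.
Overall M = m_obj x M_eye = (-10.000)(17.667) = -176.67.
|M| = 176.67.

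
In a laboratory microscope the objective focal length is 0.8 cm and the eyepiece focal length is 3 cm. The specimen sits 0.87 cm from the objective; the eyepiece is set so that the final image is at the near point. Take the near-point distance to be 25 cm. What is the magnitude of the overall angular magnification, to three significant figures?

Objective: 1/d_i = 1/f_obj - 1/d_o = 1/0.8 - 1/0.87 = 0.10057 cm^-1, so d_i = 9.943 cm.
m_obj = -d_i/d_o = -9.943/0.87 = -11.429.
Eyepiece angular magnification (image at near point): M_eye = 1 + D/f_e = 1 + 25/3 = 9.333.
Overall M = m_obj x M_eye = (-11.429)(9.333) = -106.67.
|M| = 106.67.

107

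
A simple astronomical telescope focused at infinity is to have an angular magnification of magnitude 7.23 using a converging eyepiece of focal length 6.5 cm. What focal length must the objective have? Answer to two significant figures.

47 cm

|M| = f_obj/|f_eye|, so f_obj = |M| x |f_eye| = 7.23 x 6.5 = 46.995 cm.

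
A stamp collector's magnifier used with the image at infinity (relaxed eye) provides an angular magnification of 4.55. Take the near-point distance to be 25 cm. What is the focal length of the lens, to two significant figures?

For the image at infinity, M = D/f.
f = D/M = 25/4.55 = 5.495 cm.

5.5 cm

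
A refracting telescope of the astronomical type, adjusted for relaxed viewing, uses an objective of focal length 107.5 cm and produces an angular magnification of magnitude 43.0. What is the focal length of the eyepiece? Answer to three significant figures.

2.50 cm

|M| = f_obj/f_eye, so f_eye = f_obj/|M| = 107.5/43.0 = 2.500 cm.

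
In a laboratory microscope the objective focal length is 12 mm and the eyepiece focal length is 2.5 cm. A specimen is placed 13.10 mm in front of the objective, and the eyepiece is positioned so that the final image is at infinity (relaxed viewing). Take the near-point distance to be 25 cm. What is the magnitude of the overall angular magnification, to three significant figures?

Convert to cm: f_obj = 12 mm = 1.2 cm; d_o = 13.10 mm = 1.31 cm.
Objective: 1/d_i = 1/f_obj - 1/d_o = 1/1.2 - 1/1.31 = 0.06997 cm^-1, so d_i = 14.291 cm.
m_obj = -d_i/d_o = -14.291/1.31 = -10.909.
Eyepiece angular magnification (image at infinity): M_eye = D/f_e = 25/2.5 = 10.000.
Overall M = m_obj x M_eye = (-10.909)(10.000) = -109.09.
|M| = 109.09.

109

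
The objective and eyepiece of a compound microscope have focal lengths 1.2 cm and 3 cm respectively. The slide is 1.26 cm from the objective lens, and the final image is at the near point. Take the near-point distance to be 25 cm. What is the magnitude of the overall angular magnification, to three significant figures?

187

Objective: 1/d_i = 1/f_obj - 1/d_o = 1/1.2 - 1/1.26 = 0.03968 cm^-1, so d_i = 25.200 cm.
m_obj = -d_i/d_o = -25.200/1.26 = -20.000.
Eyepiece angular magnification (image at near point): M_eye = 1 + D/f_e = 1 + 25/3 = 9.333.
Overall M = m_obj x M_eye = (-20.000)(9.333) = -186.67.
|M| = 186.67.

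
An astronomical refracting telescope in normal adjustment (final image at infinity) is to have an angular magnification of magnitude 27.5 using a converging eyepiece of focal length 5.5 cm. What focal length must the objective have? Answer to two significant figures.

150 cm

|M| = f_obj/|f_eye|, so f_obj = |M| x |f_eye| = 27.5 x 5.5 = 151.250 cm.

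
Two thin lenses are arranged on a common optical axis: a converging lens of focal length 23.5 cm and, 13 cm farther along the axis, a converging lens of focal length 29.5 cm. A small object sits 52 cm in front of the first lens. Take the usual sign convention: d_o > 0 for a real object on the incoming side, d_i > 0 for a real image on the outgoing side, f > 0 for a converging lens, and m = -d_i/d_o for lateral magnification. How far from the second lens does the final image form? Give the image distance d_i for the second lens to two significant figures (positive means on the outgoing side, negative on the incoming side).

15 cm

Applying the thin-lens equation to the first lens, 1/23.5 = 1/52 + 1/d_i1, which gives d_i1 = 42.877 cm.
This image would form 42.877 cm past lens 1, i.e. 29.877 cm beyond lens 2, so it is a virtual object for lens 2: d_o2 = 13 - 42.877 = -29.877 cm.
Applying the thin-lens equation again with f_2 = 29.5 cm and d_o2 = -29.877 cm gives d_i2 = 14.844 cm.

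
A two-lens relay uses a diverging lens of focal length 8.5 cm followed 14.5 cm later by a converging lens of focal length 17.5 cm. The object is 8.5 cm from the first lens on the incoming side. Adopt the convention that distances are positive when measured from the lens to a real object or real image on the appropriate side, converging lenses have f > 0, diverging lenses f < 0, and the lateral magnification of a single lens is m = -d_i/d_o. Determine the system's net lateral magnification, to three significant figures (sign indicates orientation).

First lens: d_i1 = 1/(1/(-8.5) - 1/8.5) = -4.250 cm.
m_1 = -(-4.250)/8.5 = 0.5000.
With d_i1 < 0 the first image is virtual and lies on the object side; the object distance for lens 2 is d_o2 = 14.5 - (-4.250) = 18.750 cm.
Second lens: d_i2 = 1/(1/17.5 - 1/(18.750)) = 262.500 cm.
m_2 = -(262.500)/(18.750) = -14.0000.
Overall magnification: m = m_1 m_2 = -7.0000.

-7.00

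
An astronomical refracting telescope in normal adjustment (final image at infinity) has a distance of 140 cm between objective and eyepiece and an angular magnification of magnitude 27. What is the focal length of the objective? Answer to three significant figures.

135 cm

In normal adjustment the tube length equals f_obj + f_eye and |M| = f_obj/f_eye.
So f_obj = 27 f_eye and 27 f_eye + f_eye = 140 cm, giving f_eye = 140/28 = 5.000 cm and f_obj = 135.000 cm.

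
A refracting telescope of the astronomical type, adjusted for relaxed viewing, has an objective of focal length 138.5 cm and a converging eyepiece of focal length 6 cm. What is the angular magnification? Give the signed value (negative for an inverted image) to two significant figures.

-23

M = -f_obj/f_eye = -138.5/(6) = -23.083.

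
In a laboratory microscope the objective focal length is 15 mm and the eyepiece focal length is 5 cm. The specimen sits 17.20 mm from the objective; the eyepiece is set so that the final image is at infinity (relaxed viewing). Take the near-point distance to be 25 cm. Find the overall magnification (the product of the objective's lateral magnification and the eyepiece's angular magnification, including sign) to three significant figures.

Convert to cm: f_obj = 15 mm = 1.5 cm; d_o = 17.20 mm = 1.72 cm.
Objective: 1/d_i = 1/f_obj - 1/d_o = 1/1.5 - 1/1.72 = 0.08527 cm^-1, so d_i = 11.727 cm.
m_obj = -d_i/d_o = -11.727/1.72 = -6.818.
Eyepiece angular magnification (image at infinity): M_eye = D/f_e = 25/5 = 5.000.
Overall M = m_obj x M_eye = (-6.818)(5.000) = -34.09.

-34.1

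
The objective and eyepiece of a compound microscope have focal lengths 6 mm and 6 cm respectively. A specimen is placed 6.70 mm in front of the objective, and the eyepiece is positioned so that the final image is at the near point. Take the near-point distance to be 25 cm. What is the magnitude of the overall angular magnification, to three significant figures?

Convert to cm: f_obj = 6 mm = 0.6 cm; d_o = 6.70 mm = 0.67 cm.
Objective: 1/d_i = 1/f_obj - 1/d_o = 1/0.6 - 1/0.67 = 0.17413 cm^-1, so d_i = 5.743 cm.
m_obj = -d_i/d_o = -5.743/0.67 = -8.571.
Eyepiece angular magnification (image at near point): M_eye = 1 + D/f_e = 1 + 25/6 = 5.167.
Overall M = m_obj x M_eye = (-8.571)(5.167) = -44.29.
|M| = 44.29.

44.3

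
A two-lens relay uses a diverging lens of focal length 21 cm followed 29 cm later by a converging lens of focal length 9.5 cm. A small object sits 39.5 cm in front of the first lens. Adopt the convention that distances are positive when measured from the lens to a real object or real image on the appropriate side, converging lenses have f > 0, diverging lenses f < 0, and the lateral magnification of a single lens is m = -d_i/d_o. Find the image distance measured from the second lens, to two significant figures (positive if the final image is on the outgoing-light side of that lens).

12 cm

Applying the thin-lens equation to the first lens, 1/(-21) = 1/39.5 + 1/d_i1, which gives d_i1 = -13.711 cm.
The intermediate image is virtual, 13.711 cm to the left of lens 1, so d_o2 = L - d_i1 = 29 - (-13.711) = 42.711 cm.
Applying the thin-lens equation again with f_2 = 9.5 cm and d_o2 = 42.711 cm gives d_i2 = 12.217 cm.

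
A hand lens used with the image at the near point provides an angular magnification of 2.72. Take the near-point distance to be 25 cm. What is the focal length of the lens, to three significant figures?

14.5 cm

For the image at the near point, M = 1 + D/f.
f = D/(M - 1) = 25/(2.72 - 1) = 14.535 cm.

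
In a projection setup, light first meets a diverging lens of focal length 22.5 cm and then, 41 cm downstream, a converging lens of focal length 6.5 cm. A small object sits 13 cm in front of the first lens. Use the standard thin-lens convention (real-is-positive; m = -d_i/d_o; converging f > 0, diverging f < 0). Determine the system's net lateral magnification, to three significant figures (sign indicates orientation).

Applying the thin-lens equation to the first lens, 1/(-22.5) = 1/13 + 1/d_i1, which gives d_i1 = -8.239 cm.
Its lateral magnification is m_1 = -d_i1/d_o1 = -(-8.239)/13 = 0.6338.
The intermediate image is virtual, 8.239 cm to the left of lens 1, so d_o2 = L - d_i1 = 41 - (-8.239) = 49.239 cm.
Applying the thin-lens equation again with f_2 = 6.5 cm and d_o2 = 49.239 cm gives d_i2 = 7.489 cm.
m_2 = -(7.489)/(49.239) = -0.1521.
The system's lateral magnification is m_1 m_2 = (0.6338)(-0.1521) = -0.0964.

-0.0964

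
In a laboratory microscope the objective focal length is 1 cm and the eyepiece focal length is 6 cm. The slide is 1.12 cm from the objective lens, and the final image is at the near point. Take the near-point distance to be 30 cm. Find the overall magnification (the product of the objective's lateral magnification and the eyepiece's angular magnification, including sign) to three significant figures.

-50.0

Objective: 1/d_i = 1/f_obj - 1/d_o = 1/1 - 1/1.12 = 0.10714 cm^-1, so d_i = 9.333 cm.
m_obj = -d_i/d_o = -9.333/1.12 = -8.333.
Eyepiece angular magnification (image at near point): M_eye = 1 + D/f_e = 1 + 30/6 = 6.000.
Overall M = m_obj x M_eye = (-8.333)(6.000) = -50.00.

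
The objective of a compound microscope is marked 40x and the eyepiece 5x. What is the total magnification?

200

The overall magnification of a compound microscope is the product of the objective and eyepiece magnifications:
M = M_obj x M_eye = 40 x 5 = 200.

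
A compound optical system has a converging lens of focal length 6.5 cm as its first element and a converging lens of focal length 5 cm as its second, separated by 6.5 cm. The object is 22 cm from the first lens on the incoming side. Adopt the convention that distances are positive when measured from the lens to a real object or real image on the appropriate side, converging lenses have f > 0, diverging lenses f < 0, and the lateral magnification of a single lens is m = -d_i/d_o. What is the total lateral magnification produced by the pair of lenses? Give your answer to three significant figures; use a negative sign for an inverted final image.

-0.271

Applying the thin-lens equation to the first lens, 1/6.5 = 1/22 + 1/d_i1, which gives d_i1 = 9.226 cm.
Its lateral magnification is m_1 = -d_i1/d_o1 = -(9.226)/22 = -0.4194.
This image would form 9.226 cm past lens 1, i.e. 2.726 cm beyond lens 2, so it is a virtual object for lens 2: d_o2 = 6.5 - 9.226 = -2.726 cm.
Applying the thin-lens equation again with f_2 = 5 cm and d_o2 = -2.726 cm gives d_i2 = 1.764 cm.
m_2 = -(1.764)/(-2.726) = 0.6472.
Total m = m_1 x m_2 = (-0.4194)(0.6472) = -0.2714.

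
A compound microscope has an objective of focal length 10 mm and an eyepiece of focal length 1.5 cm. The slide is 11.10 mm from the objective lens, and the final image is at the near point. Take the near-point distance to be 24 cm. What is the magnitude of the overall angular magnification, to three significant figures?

Convert to cm: f_obj = 10 mm = 1 cm; d_o = 11.10 mm = 1.11 cm.
Objective: 1/d_i = 1/f_obj - 1/d_o = 1/1 - 1/1.11 = 0.09910 cm^-1, so d_i = 10.091 cm.
m_obj = -d_i/d_o = -10.091/1.11 = -9.091.
Eyepiece angular magnification (image at near point): M_eye = 1 + D/f_e = 1 + 24/1.5 = 17.000.
Overall M = m_obj x M_eye = (-9.091)(17.000) = -154.55.
|M| = 154.55.

155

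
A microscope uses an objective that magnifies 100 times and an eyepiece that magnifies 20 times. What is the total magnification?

The overall magnification of a compound microscope is the product of the objective and eyepiece magnifications:
M = M_obj x M_eye = 100 x 20 = 2000.

2000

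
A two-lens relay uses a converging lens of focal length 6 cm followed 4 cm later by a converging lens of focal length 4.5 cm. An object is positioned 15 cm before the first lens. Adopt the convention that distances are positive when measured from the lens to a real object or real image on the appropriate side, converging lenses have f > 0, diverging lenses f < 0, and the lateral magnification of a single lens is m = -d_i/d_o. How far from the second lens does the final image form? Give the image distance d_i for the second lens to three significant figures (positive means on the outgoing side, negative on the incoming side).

Applying the thin-lens equation to the first lens, 1/6 = 1/15 + 1/d_i1, which gives d_i1 = 10.000 cm.
This image would form 10.000 cm past lens 1, i.e. 6.000 cm beyond lens 2, so it is a virtual object for lens 2: d_o2 = 4 - 10.000 = -6.000 cm.
Applying the thin-lens equation again with f_2 = 4.5 cm and d_o2 = -6.000 cm gives d_i2 = 2.571 cm.

2.57 cm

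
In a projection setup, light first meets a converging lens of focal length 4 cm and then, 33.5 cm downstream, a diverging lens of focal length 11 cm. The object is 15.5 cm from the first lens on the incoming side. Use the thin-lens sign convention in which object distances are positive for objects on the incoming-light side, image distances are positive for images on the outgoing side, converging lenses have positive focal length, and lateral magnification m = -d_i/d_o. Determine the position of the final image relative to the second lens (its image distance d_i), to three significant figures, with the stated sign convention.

-7.91 cm

First lens: d_i1 = 1/(1/4 - 1/15.5) = 5.391 cm.
The intermediate image is 5.391 cm to the right of lens 1, so d_o2 = L - d_i1 = 33.5 - 5.391 = 28.109 cm.
Second lens: d_i2 = 1/(1/(-11) - 1/(28.109)) = -7.906 cm.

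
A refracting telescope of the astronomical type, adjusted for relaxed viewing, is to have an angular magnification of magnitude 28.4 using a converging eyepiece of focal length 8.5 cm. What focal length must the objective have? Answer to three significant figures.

241 cm

|M| = f_obj/|f_eye|, so f_obj = |M| x |f_eye| = 28.4 x 8.5 = 241.400 cm.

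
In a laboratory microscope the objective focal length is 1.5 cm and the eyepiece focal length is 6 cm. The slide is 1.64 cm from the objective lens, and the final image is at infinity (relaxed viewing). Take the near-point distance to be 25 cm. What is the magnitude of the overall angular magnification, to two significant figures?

45

Objective: 1/d_i = 1/f_obj - 1/d_o = 1/1.5 - 1/1.64 = 0.05691 cm^-1, so d_i = 17.571 cm.
m_obj = -d_i/d_o = -17.571/1.64 = -10.714.
Eyepiece angular magnification (image at infinity): M_eye = D/f_e = 25/6 = 4.167.
Overall M = m_obj x M_eye = (-10.714)(4.167) = -44.64.
|M| = 44.64.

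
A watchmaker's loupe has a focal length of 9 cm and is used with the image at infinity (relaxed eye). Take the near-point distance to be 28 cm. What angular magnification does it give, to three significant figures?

3.11

M = D/f = 28/9 = 3.111.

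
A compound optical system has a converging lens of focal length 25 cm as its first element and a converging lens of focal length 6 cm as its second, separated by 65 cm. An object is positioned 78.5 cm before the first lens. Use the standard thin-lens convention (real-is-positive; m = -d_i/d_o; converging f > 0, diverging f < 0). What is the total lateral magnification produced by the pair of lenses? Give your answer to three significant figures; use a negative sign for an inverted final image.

Lens 1: 1/d_i1 = 1/f_1 - 1/d_o1 = 1/25 - 1/78.5 = 0.02726 cm^-1, so d_i1 = 36.682 cm.
m_1 = -(36.682)/78.5 = -0.4673.
Object distance for lens 2: d_o2 = 65 - 36.682 = 28.318 cm.
Lens 2: 1/d_i2 = 1/f_2 - 1/d_o2 = 1/6 - 1/(28.318) = 0.13135 cm^-1, so d_i2 = 7.613 cm.
m_2 = -(7.613)/(28.318) = -0.2688.
Total m = m_1 x m_2 = (-0.4673)(-0.2688) = 0.1256.

0.126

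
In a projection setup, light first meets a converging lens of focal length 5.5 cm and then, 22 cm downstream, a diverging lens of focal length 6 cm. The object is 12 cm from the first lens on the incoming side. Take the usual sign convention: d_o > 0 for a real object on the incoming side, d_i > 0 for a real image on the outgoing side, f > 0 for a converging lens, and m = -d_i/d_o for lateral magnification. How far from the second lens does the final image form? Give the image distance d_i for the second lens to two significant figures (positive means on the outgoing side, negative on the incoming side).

Lens 1: 1/d_i1 = 1/f_1 - 1/d_o1 = 1/5.5 - 1/12 = 0.09848 cm^-1, so d_i1 = 10.154 cm.
The intermediate image is 10.154 cm to the right of lens 1, so d_o2 = L - d_i1 = 22 - 10.154 = 11.846 cm.
Lens 2: 1/d_i2 = 1/f_2 - 1/d_o2 = 1/(-6) - 1/(11.846) = -0.25108 cm^-1, so d_i2 = -3.983 cm.

-4.0 cm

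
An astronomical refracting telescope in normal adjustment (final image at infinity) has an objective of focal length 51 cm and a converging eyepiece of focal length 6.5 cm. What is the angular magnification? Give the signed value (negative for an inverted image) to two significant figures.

-7.8

M = -f_obj/f_eye = -51/(6.5) = -7.846.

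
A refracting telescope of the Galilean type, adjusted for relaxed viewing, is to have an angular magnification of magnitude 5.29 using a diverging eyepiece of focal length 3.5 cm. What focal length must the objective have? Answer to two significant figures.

19 cm

|M| = f_obj/|f_eye|, so f_obj = |M| x |f_eye| = 5.29 x 3.5 = 18.515 cm.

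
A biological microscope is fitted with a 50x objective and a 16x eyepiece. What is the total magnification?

800

The overall magnification of a compound microscope is the product of the objective and eyepiece magnifications:
M = M_obj x M_eye = 50 x 16 = 800.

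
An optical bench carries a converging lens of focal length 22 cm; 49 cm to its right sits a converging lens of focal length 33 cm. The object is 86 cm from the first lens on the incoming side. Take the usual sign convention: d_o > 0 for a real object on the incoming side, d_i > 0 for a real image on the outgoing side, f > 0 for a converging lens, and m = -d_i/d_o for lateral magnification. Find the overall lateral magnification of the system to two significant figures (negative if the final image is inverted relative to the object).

Lens 1: 1/d_i1 = 1/f_1 - 1/d_o1 = 1/22 - 1/86 = 0.03383 cm^-1, so d_i1 = 29.562 cm.
m_1 = -(29.562)/86 = -0.3438.
Object distance for lens 2: d_o2 = 49 - 29.562 = 19.438 cm.
Lens 2: 1/d_i2 = 1/f_2 - 1/d_o2 = 1/33 - 1/(19.438) = -0.02114 cm^-1, so d_i2 = -47.295 cm.
m_2 = -(-47.295)/(19.438) = 2.4332.
The system's lateral magnification is m_1 m_2 = (-0.3438)(2.4332) = -0.8364.

-0.84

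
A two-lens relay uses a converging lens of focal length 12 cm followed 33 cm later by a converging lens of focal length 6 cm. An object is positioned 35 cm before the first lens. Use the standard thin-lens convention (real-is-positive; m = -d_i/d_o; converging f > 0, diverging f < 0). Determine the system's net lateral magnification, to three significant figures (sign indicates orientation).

0.358

Applying the thin-lens equation to the first lens, 1/12 = 1/35 + 1/d_i1, which gives d_i1 = 18.261 cm.
Its lateral magnification is m_1 = -d_i1/d_o1 = -(18.261)/35 = -0.5217.
Object distance for lens 2: d_o2 = 33 - 18.261 = 14.739 cm.
Applying the thin-lens equation again with f_2 = 6 cm and d_o2 = 14.739 cm gives d_i2 = 10.119 cm.
m_2 = -(10.119)/(14.739) = -0.6866.
The system's lateral magnification is m_1 m_2 = (-0.5217)(-0.6866) = 0.3582.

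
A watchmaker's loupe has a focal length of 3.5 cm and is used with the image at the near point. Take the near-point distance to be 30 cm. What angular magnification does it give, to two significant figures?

M = 1 + D/f = 1 + 30/3.5 = 9.571.

9.6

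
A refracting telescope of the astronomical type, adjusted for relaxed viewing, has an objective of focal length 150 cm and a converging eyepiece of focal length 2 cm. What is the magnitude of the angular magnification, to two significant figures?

75

|M| = f_obj/|f_eye| = 150/2 = 75.000.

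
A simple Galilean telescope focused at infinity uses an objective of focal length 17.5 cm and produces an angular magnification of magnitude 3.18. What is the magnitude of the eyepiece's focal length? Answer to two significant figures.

|M| = f_obj/|f_eye|, so |f_eye| = f_obj/|M| = 17.5/3.18 = 5.503 cm.
(The eyepiece is diverging, so its signed focal length is -5.503 cm.)

5.5 cm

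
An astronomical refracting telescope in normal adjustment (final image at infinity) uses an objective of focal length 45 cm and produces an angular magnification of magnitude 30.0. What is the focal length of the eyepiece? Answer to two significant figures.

1.5 cm

|M| = f_obj/f_eye, so f_eye = f_obj/|M| = 45/30.0 = 1.500 cm.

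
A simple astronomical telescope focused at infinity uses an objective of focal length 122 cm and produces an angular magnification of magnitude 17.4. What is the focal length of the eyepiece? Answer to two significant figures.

|M| = f_obj/f_eye, so f_eye = f_obj/|M| = 122/17.4 = 7.011 cm.

7.0 cm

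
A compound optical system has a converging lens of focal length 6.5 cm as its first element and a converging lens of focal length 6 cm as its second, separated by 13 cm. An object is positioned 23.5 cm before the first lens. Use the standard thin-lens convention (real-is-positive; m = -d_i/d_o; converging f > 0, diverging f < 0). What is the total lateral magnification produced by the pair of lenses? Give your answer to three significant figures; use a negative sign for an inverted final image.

Applying the thin-lens equation to the first lens, 1/6.5 = 1/23.5 + 1/d_i1, which gives d_i1 = 8.985 cm.
Its lateral magnification is m_1 = -d_i1/d_o1 = -(8.985)/23.5 = -0.3824.
Object distance for lens 2: d_o2 = 13 - 8.985 = 4.015 cm.
Applying the thin-lens equation again with f_2 = 6 cm and d_o2 = 4.015 cm gives d_i2 = -12.133 cm.
m_2 = -(-12.133)/(4.015) = 3.0222.
The system's lateral magnification is m_1 m_2 = (-0.3824)(3.0222) = -1.1556.

-1.16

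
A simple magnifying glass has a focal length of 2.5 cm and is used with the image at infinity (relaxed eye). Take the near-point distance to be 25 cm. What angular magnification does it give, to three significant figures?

10.0

M = D/f = 25/2.5 = 10.000.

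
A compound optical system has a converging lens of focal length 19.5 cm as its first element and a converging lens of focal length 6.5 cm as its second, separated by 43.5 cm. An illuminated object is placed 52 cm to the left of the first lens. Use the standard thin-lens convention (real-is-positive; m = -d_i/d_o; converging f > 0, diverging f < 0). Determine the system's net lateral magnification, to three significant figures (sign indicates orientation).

0.672

Lens 1: 1/d_i1 = 1/f_1 - 1/d_o1 = 1/19.5 - 1/52 = 0.03205 cm^-1, so d_i1 = 31.200 cm.
m_1 = -(31.200)/52 = -0.6000.
That image sits 12.300 cm in front of the second lens, so d_o2 = 12.300 cm.
Lens 2: 1/d_i2 = 1/f_2 - 1/d_o2 = 1/6.5 - 1/(12.300) = 0.07255 cm^-1, so d_i2 = 13.784 cm.
m_2 = -(13.784)/(12.300) = -1.1207.
Overall magnification: m = m_1 m_2 = 0.6724.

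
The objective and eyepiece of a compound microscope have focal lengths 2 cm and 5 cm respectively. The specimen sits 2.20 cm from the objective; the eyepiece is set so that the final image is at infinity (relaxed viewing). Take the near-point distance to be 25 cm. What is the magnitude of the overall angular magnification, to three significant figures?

50.0

Objective: 1/d_i = 1/f_obj - 1/d_o = 1/2 - 1/2.20 = 0.04545 cm^-1, so d_i = 22.000 cm.
m_obj = -d_i/d_o = -22.000/2.20 = -10.000.
Eyepiece angular magnification (image at infinity): M_eye = D/f_e = 25/5 = 5.000.
Overall M = m_obj x M_eye = (-10.000)(5.000) = -50.00.
|M| = 50.00.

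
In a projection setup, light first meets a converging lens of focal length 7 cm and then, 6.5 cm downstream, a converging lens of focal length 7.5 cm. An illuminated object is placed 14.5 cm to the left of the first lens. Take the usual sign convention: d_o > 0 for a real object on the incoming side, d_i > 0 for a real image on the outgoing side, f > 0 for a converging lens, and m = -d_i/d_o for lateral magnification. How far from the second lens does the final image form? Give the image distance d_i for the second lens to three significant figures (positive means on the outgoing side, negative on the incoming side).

3.63 cm

Applying the thin-lens equation to the first lens, 1/7 = 1/14.5 + 1/d_i1, which gives d_i1 = 13.533 cm.
This image would form 13.533 cm past lens 1, i.e. 7.033 cm beyond lens 2, so it is a virtual object for lens 2: d_o2 = 6.5 - 13.533 = -7.033 cm.
Applying the thin-lens equation again with f_2 = 7.5 cm and d_o2 = -7.033 cm gives d_i2 = 3.630 cm.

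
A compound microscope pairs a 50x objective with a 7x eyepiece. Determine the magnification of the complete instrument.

350

The overall magnification of a compound microscope is the product of the objective and eyepiece magnifications:
M = M_obj x M_eye = 50 x 7 = 350.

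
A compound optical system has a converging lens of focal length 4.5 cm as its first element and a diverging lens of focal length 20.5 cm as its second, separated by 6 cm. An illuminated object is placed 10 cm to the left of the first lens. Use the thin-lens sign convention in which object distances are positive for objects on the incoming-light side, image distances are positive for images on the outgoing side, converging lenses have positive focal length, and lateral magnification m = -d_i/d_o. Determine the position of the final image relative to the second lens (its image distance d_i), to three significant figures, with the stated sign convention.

Applying the thin-lens equation to the first lens, 1/4.5 = 1/10 + 1/d_i1, which gives d_i1 = 8.182 cm.
Since 8.182 cm > 6 cm, the first image lies past the second lens and serves as a virtual object: d_o2 = L - d_i1 = -2.182 cm.
Applying the thin-lens equation again with f_2 = -20.5 cm and d_o2 = -2.182 cm gives d_i2 = 2.442 cm.

2.44 cm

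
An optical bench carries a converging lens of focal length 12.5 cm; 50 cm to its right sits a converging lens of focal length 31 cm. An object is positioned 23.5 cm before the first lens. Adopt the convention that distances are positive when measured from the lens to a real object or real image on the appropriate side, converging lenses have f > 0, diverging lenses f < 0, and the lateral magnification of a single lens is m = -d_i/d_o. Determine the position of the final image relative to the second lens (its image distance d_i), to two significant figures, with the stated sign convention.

-94 cm

Applying the thin-lens equation to the first lens, 1/12.5 = 1/23.5 + 1/d_i1, which gives d_i1 = 26.705 cm.
The intermediate image is 26.705 cm to the right of lens 1, so d_o2 = L - d_i1 = 50 - 26.705 = 23.295 cm.
Applying the thin-lens equation again with f_2 = 31 cm and d_o2 = 23.295 cm gives d_i2 = -93.732 cm.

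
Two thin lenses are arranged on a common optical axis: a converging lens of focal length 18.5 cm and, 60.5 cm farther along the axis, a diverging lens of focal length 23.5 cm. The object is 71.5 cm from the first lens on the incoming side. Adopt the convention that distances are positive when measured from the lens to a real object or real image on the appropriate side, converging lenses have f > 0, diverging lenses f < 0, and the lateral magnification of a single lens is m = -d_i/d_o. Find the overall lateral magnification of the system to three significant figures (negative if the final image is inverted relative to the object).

-0.139

Applying the thin-lens equation to the first lens, 1/18.5 = 1/71.5 + 1/d_i1, which gives d_i1 = 24.958 cm.
Its lateral magnification is m_1 = -d_i1/d_o1 = -(24.958)/71.5 = -0.3491.
Object distance for lens 2: d_o2 = 60.5 - 24.958 = 35.542 cm.
Applying the thin-lens equation again with f_2 = -23.5 cm and d_o2 = 35.542 cm gives d_i2 = -14.147 cm.
m_2 = -(-14.147)/(35.542) = 0.3980.
Total m = m_1 x m_2 = (-0.3491)(0.3980) = -0.1389.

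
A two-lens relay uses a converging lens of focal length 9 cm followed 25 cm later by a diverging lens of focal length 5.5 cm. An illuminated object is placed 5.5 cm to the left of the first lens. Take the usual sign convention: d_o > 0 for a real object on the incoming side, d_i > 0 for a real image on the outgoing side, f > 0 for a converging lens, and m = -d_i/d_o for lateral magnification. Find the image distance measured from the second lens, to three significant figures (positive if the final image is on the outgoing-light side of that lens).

First lens: d_i1 = 1/(1/9 - 1/5.5) = -14.143 cm.
With d_i1 < 0 the first image is virtual and lies on the object side; the object distance for lens 2 is d_o2 = 25 - (-14.143) = 39.143 cm.
Second lens: d_i2 = 1/(1/(-5.5) - 1/(39.143)) = -4.822 cm.

-4.82 cm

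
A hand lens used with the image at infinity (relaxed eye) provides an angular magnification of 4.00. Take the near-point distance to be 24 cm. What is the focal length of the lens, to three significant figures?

For the image at infinity, M = D/f.
f = D/M = 24/4.0 = 6.000 cm.

6.00 cm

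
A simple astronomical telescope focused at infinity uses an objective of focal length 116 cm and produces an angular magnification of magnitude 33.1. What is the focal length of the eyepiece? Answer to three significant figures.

|M| = f_obj/f_eye, so f_eye = f_obj/|M| = 116/33.1 = 3.505 cm.

3.50 cm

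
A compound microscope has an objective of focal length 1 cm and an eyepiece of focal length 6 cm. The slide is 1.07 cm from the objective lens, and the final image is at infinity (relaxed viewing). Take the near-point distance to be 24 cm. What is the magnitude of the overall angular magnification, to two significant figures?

57

Objective: 1/d_i = 1/f_obj - 1/d_o = 1/1 - 1/1.07 = 0.06542 cm^-1, so d_i = 15.286 cm.
m_obj = -d_i/d_o = -15.286/1.07 = -14.286.
Eyepiece angular magnification (image at infinity): M_eye = D/f_e = 24/6 = 4.000.
Overall M = m_obj x M_eye = (-14.286)(4.000) = -57.14.
|M| = 57.14.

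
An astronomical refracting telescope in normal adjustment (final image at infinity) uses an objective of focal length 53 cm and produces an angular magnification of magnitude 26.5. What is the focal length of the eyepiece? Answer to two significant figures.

2.0 cm

|M| = f_obj/f_eye, so f_eye = f_obj/|M| = 53/26.5 = 2.000 cm.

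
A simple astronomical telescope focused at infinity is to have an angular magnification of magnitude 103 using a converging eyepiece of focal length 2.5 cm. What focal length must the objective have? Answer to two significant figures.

|M| = f_obj/|f_eye|, so f_obj = |M| x |f_eye| = 103.0 x 2.5 = 257.500 cm.

260 cm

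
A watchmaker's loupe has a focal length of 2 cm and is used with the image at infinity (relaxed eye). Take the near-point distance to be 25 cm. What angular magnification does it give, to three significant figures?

M = D/f = 25/2 = 12.500.

12.5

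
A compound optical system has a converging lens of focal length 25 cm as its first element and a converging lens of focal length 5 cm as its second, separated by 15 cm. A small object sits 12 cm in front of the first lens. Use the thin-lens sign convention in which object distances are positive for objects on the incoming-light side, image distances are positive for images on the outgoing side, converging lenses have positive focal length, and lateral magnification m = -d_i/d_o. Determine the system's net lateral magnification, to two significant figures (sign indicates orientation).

Applying the thin-lens equation to the first lens, 1/25 = 1/12 + 1/d_i1, which gives d_i1 = -23.077 cm.
Its lateral magnification is m_1 = -d_i1/d_o1 = -(-23.077)/12 = 1.9231.
The intermediate image is virtual, 23.077 cm to the left of lens 1, so d_o2 = L - d_i1 = 15 - (-23.077) = 38.077 cm.
Applying the thin-lens equation again with f_2 = 5 cm and d_o2 = 38.077 cm gives d_i2 = 5.756 cm.
m_2 = -(5.756)/(38.077) = -0.1512.
Total m = m_1 x m_2 = (1.9231)(-0.1512) = -0.2907.

-0.29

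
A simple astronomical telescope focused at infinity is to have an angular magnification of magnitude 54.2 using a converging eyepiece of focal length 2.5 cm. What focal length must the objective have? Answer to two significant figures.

140 cm

|M| = f_obj/|f_eye|, so f_obj = |M| x |f_eye| = 54.2 x 2.5 = 135.500 cm.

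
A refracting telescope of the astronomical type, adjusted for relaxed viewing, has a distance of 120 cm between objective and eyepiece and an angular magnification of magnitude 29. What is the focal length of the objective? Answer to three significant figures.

116 cm

In normal adjustment the tube length equals f_obj + f_eye and |M| = f_obj/f_eye.
So f_obj = 29 f_eye and 29 f_eye + f_eye = 120 cm, giving f_eye = 120/30 = 4.000 cm and f_obj = 116.000 cm.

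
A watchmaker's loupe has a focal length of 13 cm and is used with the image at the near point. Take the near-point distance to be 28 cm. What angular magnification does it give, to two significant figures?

3.2

M = 1 + D/f = 1 + 28/13 = 3.154.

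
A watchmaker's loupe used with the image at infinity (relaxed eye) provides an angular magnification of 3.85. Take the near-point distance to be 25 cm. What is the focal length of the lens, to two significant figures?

For the image at infinity, M = D/f.
f = D/M = 25/3.85 = 6.494 cm.

6.5 cm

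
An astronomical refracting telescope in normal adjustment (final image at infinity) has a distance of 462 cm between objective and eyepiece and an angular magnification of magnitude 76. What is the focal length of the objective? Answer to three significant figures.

In normal adjustment the tube length equals f_obj + f_eye and |M| = f_obj/f_eye.
So f_obj = 76 f_eye and 76 f_eye + f_eye = 462 cm, giving f_eye = 462/77 = 6.000 cm and f_obj = 456.000 cm.

456 cm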